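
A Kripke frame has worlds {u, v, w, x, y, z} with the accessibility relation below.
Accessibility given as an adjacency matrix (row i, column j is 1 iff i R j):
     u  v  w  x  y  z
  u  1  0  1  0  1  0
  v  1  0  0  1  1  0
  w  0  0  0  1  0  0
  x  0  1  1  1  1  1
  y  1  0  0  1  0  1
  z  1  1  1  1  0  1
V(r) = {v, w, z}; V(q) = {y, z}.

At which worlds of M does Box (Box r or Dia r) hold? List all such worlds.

v, w, y

Recall that Box ψ holds at a world iff ψ holds at every accessible world, and Dia ψ holds iff ψ holds at some accessible world.
Let φ = Box (Box r or Dia r). Evaluate φ at each world:
  u (successors {u, w, y}): φ is false.
  v (successors {u, x, y}): φ is true.
  w (successors {x}): φ is true.
  x (successors {v, w, x, y, z}): φ is false.
  y (successors {u, x, z}): φ is true.
  z (successors {u, v, w, x, z}): φ is false.
For instance, at y:
  At y: Box (Box r or Dia r) requires Box r or Dia r at every successor {u, x, z}.
      At u: Box r is false, Dia r is true, so Box r or Dia r is true.
      At x: Box r is false, Dia r is true, so Box r or Dia r is true.
      At z: Box r is false, Dia r is true, so Box r or Dia r is true.
  So Box (Box r or Dia r) is true at y.
Satisfying worlds: {v, w, y}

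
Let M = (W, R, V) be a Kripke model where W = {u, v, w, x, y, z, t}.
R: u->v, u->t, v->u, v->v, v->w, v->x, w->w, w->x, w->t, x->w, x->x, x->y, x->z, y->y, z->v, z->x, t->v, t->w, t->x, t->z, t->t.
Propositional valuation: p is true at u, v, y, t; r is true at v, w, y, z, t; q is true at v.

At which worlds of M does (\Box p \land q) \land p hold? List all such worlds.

none

Let φ = (\Box p \land q) \land p. Evaluate φ at each world:
  u (successors {v, t}): φ is false.
  v (successors {u, v, w, x}): φ is false.
  w (successors {w, x, t}): φ is false.
  x (successors {w, x, y, z}): φ is false.
  y (successors {y}): φ is false.
  z (successors {v, x}): φ is false.
  t (successors {v, w, x, z, t}): φ is false.
For instance, at y:
  At y: \Box p \land q is false, p is true, so (\Box p \land q) \land p is false.
    At y: \Box p is true, q is false, so \Box p \land q is false.
      At y: \Box p requires p at every successor {y}.
        At y: p is true.
      So \Box p is true at y.
Satisfying worlds: none.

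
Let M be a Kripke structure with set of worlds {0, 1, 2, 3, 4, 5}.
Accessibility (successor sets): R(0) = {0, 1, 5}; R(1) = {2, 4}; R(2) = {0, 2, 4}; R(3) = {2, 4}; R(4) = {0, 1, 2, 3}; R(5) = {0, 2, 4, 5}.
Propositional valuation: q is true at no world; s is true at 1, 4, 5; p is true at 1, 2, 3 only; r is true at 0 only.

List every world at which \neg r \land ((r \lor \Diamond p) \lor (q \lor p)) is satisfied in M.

1, 2, 3, 4, 5

Recall that \Diamond ψ holds at a world iff ψ holds at some accessible world.
Let φ = \neg r \land ((r \lor \Diamond p) \lor (q \lor p)). Evaluate φ at each world:
  0 (successors {0, 1, 5}): φ is false.
  1 (successors {2, 4}): φ is true.
  2 (successors {0, 2, 4}): φ is true.
  3 (successors {2, 4}): φ is true.
  4 (successors {0, 1, 2, 3}): φ is true.
  5 (successors {0, 2, 4, 5}): φ is true.
For instance, at 4:
  At 4: \neg r is true, (r \lor \Diamond p) \lor (q \lor p) is true, so \neg r \land ((r \lor \Diamond p) \lor (q \lor p)) is true.
    At 4: r \lor \Diamond p is true, q \lor p is false, so (r \lor \Diamond p) \lor (q \lor p) is true.
      At 4: r is false, \Diamond p is true, so r \lor \Diamond p is true.
Satisfying worlds: {1, 2, 3, 4, 5}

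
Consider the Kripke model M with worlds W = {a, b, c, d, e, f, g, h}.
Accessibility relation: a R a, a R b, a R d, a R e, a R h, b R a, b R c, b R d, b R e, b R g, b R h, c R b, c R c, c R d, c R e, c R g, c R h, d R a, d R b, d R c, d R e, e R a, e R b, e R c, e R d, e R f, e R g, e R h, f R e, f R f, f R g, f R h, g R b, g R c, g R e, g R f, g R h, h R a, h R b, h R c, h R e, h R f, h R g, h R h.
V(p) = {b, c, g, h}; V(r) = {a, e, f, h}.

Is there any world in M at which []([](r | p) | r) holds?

Let φ = []([](r | p) | r). Evaluate φ at each world:
  a (successors {a, b, d, e, h}): φ is false.
  b (successors {a, c, d, e, g, h}): φ is false.
  c (successors {b, c, d, e, g, h}): φ is false.
  d (successors {a, b, c, e}): φ is false.
  e (successors {a, b, c, d, f, g, h}): φ is false.
  f (successors {e, f, g, h}): φ is true.
  g (successors {b, c, e, f, h}): φ is false.
  h (successors {a, b, c, e, f, g, h}): φ is false.
Detail at f (witness):
  At f: []([](r | p) | r) requires [](r | p) | r at every successor {e, f, g, h}.
    At e: [](r | p) | r is true.
    At f: [](r | p) | r is true.
    At g: [](r | p) | r is true.
    At h: [](r | p) | r is true.
  So []([](r | p) | r) is true at f.

Yes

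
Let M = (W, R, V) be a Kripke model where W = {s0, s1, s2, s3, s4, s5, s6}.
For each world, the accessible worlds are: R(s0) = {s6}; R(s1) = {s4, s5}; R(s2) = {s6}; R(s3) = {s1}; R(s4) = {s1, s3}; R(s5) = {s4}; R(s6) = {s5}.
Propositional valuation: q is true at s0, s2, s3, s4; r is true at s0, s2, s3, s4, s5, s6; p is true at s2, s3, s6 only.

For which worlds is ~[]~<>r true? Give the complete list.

s0, s1, s2, s3, s4, s5, s6

Let φ = ~[]~<>r. Evaluate φ at each world:
  s0 (successors {s6}): φ is true.
  s1 (successors {s4, s5}): φ is true.
  s2 (successors {s6}): φ is true.
  s3 (successors {s1}): φ is true.
  s4 (successors {s1, s3}): φ is true.
  s5 (successors {s4}): φ is true.
  s6 (successors {s5}): φ is true.
For instance, at s4:
  At s4: []~<>r is false, so ~[]~<>r is true.
    At s4: []~<>r requires ~<>r at every successor {s1, s3}.
      ~<>r fails at s1, so []~<>r is false at s4.
Satisfying worlds: {s0, s1, s2, s3, s4, s5, s6}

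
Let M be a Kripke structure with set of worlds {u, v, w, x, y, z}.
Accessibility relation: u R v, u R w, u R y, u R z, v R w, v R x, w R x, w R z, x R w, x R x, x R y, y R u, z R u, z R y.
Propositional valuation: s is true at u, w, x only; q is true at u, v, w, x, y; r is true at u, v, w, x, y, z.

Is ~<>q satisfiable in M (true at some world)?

Recall that <>ψ holds at a world iff ψ holds at some accessible world.
Let φ = ~<>q. Evaluate φ at each world:
  u (successors {v, w, y, z}): φ is false.
  v (successors {w, x}): φ is false.
  w (successors {x, z}): φ is false.
  x (successors {w, x, y}): φ is false.
  y (successors {u}): φ is false.
  z (successors {u, y}): φ is false.
For instance, at z:
  At z: <>q is true, so ~<>q is false.
    At z: <>q requires q at some successor in {u, y}.
      q holds at u, so <>q is true at z.

No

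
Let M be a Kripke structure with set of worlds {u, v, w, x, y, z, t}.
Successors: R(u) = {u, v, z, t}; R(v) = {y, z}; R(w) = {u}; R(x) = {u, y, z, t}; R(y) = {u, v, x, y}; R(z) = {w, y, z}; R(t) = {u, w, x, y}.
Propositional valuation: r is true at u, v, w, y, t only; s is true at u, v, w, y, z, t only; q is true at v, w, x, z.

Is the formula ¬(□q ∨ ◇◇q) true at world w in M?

At w: □q ∨ ◇◇q is true, so ¬(□q ∨ ◇◇q) is false.
  At w: □q is false, ◇◇q is true, so □q ∨ ◇◇q is true.
    At w: □q requires q at every successor {u}.
      q fails at u, so □q is false at w.
    At w: ◇◇q requires ◇q at some successor in {u}.
      ◇q holds at u, so ◇◇q is true at w.

No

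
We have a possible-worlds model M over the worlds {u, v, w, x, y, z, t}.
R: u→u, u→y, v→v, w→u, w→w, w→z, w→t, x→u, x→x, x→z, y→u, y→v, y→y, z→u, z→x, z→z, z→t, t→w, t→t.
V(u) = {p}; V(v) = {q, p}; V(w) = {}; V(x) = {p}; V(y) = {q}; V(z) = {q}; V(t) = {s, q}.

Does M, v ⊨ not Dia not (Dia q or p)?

Recall that Dia ψ holds at a world iff ψ holds at some accessible world.
At v: Dia not (Dia q or p) is false, so not Dia not (Dia q or p) is true.
  At v: Dia not (Dia q or p) requires not (Dia q or p) at some successor in {v}.
    At v: not (Dia q or p) is false.
  So Dia not (Dia q or p) is false at v.

Yes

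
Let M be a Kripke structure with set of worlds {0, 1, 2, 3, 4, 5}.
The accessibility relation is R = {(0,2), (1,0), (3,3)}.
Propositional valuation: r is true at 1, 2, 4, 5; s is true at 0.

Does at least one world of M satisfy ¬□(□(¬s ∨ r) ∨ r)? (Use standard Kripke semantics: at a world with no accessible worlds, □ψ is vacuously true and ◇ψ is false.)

No

Let φ = ¬□(□(¬s ∨ r) ∨ r). Evaluate φ at each world:
  0 (successors {2}): φ is false.
  1 (successors {0}): φ is false.
  2 (successors ∅): φ is false.
  3 (successors {3}): φ is false.
  4 (successors ∅): φ is false.
  5 (successors ∅): φ is false.
For instance, at 3:
  At 3: □(□(¬s ∨ r) ∨ r) is true, so ¬□(□(¬s ∨ r) ∨ r) is false.
    At 3: □(□(¬s ∨ r) ∨ r) requires □(¬s ∨ r) ∨ r at every successor {3}.
      At 3: □(¬s ∨ r) ∨ r is true.
    So □(□(¬s ∨ r) ∨ r) is true at 3.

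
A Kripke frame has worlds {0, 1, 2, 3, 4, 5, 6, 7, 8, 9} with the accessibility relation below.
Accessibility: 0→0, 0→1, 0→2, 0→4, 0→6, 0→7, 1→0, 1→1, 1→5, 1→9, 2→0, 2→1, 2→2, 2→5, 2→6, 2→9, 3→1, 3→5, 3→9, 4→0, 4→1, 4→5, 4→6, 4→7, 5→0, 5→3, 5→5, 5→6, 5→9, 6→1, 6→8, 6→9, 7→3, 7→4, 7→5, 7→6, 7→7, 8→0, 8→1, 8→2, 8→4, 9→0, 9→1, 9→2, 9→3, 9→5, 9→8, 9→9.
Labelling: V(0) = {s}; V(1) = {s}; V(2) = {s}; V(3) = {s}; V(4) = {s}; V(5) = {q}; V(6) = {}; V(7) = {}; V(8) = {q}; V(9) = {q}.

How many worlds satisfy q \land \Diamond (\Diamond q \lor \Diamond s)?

Let φ = q \land \Diamond (\Diamond q \lor \Diamond s). Evaluate φ at each world:
  0 (successors {0, 1, 2, 4, 6, 7}): φ is false.
  1 (successors {0, 1, 5, 9}): φ is false.
  2 (successors {0, 1, 2, 5, 6, 9}): φ is false.
  3 (successors {1, 5, 9}): φ is false.
  4 (successors {0, 1, 5, 6, 7}): φ is false.
  5 (successors {0, 3, 5, 6, 9}): φ is true.
  6 (successors {1, 8, 9}): φ is false.
  7 (successors {3, 4, 5, 6, 7}): φ is false.
  8 (successors {0, 1, 2, 4}): φ is true.
  9 (successors {0, 1, 2, 3, 5, 8, 9}): φ is true.
For instance, at 7:
  At 7: q is false, \Diamond (\Diamond q \lor \Diamond s) is true, so q \land \Diamond (\Diamond q \lor \Diamond s) is false.
    At 7: \Diamond (\Diamond q \lor \Diamond s) requires \Diamond q \lor \Diamond s at some successor in {3, 4, 5, 6, 7}.
      \Diamond q \lor \Diamond s holds at 3, so \Diamond (\Diamond q \lor \Diamond s) is true at 7.
Satisfying worlds: {5, 8, 9}

3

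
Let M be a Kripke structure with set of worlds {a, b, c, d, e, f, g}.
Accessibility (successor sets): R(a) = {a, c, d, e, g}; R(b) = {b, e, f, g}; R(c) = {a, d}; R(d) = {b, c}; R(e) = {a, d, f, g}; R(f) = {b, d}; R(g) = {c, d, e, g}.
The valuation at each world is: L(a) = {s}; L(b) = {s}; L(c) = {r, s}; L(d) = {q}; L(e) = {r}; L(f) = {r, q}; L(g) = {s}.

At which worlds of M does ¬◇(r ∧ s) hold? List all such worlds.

b, c, e, f

Let φ = ¬◇(r ∧ s). Evaluate φ at each world:
  a (successors {a, c, d, e, g}): φ is false.
  b (successors {b, e, f, g}): φ is true.
  c (successors {a, d}): φ is true.
  d (successors {b, c}): φ is false.
  e (successors {a, d, f, g}): φ is true.
  f (successors {b, d}): φ is true.
  g (successors {c, d, e, g}): φ is false.
For instance, at a:
  At a: ◇(r ∧ s) is true, so ¬◇(r ∧ s) is false.
    At a: ◇(r ∧ s) requires r ∧ s at some successor in {a, c, d, e, g}.
      r ∧ s holds at c, so ◇(r ∧ s) is true at a.
Satisfying worlds: {b, c, e, f}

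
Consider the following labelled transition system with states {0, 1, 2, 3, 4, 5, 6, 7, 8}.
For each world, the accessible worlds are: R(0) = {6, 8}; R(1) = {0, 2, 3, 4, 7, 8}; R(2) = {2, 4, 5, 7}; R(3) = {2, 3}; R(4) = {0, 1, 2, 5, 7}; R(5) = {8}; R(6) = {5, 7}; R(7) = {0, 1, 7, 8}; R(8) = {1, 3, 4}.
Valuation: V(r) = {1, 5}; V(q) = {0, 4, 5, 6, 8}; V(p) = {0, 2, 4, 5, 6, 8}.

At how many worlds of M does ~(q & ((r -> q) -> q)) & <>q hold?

Recall that <>ψ holds at a world iff ψ holds at some accessible world.
Let φ = ~(q & ((r -> q) -> q)) & <>q. Evaluate φ at each world:
  0 (successors {6, 8}): φ is false.
  1 (successors {0, 2, 3, 4, 7, 8}): φ is true.
  2 (successors {2, 4, 5, 7}): φ is true.
  3 (successors {2, 3}): φ is false.
  4 (successors {0, 1, 2, 5, 7}): φ is false.
  5 (successors {8}): φ is false.
  6 (successors {5, 7}): φ is false.
  7 (successors {0, 1, 7, 8}): φ is true.
  8 (successors {1, 3, 4}): φ is false.
For instance, at 1:
  At 1: ~(q & ((r -> q) -> q)) is true, <>q is true, so ~(q & ((r -> q) -> q)) & <>q is true.
    At 1: <>q requires q at some successor in {0, 2, 3, 4, 7, 8}.
      q holds at 0, so <>q is true at 1.
Satisfying worlds: {1, 2, 7}

3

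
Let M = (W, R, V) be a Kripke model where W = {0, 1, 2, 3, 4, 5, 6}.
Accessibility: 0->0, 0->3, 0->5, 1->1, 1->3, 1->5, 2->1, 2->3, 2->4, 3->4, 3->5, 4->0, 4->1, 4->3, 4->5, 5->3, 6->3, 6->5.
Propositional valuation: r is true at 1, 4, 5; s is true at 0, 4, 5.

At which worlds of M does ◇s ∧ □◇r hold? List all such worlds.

Recall that □ψ holds at a world iff ψ holds at every accessible world, and ◇ψ holds iff ψ holds at some accessible world.
Let φ = ◇s ∧ □◇r. Evaluate φ at each world:
  0 (successors {0, 3, 5}): φ is false.
  1 (successors {1, 3, 5}): φ is false.
  2 (successors {1, 3, 4}): φ is true.
  3 (successors {4, 5}): φ is false.
  4 (successors {0, 1, 3, 5}): φ is false.
  5 (successors {3}): φ is false.
  6 (successors {3, 5}): φ is false.
For instance, at 5:
  At 5: ◇s is false, □◇r is true, so ◇s ∧ □◇r is false.
    At 5: ◇s requires s at some successor in {3}.
      At 3: s is false.
    So ◇s is false at 5.
    At 5: □◇r requires ◇r at every successor {3}.
      At 3: ◇r is true.
    So □◇r is true at 5.
Satisfying worlds: {2}

2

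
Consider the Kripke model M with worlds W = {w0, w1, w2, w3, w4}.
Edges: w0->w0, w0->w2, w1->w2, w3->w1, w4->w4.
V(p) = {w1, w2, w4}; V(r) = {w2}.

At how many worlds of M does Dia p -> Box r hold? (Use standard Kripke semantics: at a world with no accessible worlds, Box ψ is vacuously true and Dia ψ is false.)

2

Let φ = Dia p -> Box r. Evaluate φ at each world:
  w0 (successors {w0, w2}): φ is false.
  w1 (successors {w2}): φ is true.
  w2 (successors ∅): φ is true.
  w3 (successors {w1}): φ is false.
  w4 (successors {w4}): φ is false.
For instance, at w3:
  At w3: Dia p is true, Box r is false, so Dia p -> Box r is false.
    At w3: Dia p requires p at some successor in {w1}.
      p holds at w1, so Dia p is true at w3.
    At w3: Box r requires r at every successor {w1}.
      r fails at w1, so Box r is false at w3.
Satisfying worlds: {w1, w2}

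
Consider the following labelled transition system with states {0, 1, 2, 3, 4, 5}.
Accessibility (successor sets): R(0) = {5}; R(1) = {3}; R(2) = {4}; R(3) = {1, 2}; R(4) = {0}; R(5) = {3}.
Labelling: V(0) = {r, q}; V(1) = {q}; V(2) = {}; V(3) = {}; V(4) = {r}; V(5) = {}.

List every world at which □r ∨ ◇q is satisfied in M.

Let φ = □r ∨ ◇q. Evaluate φ at each world:
  0 (successors {5}): φ is false.
  1 (successors {3}): φ is false.
  2 (successors {4}): φ is true.
  3 (successors {1, 2}): φ is true.
  4 (successors {0}): φ is true.
  5 (successors {3}): φ is false.
For instance, at 3:
  At 3: □r is false, ◇q is true, so □r ∨ ◇q is true.
    At 3: □r requires r at every successor {1, 2}.
      r fails at 1, so □r is false at 3.
    At 3: ◇q requires q at some successor in {1, 2}.
      q holds at 1, so ◇q is true at 3.
Satisfying worlds: {2, 3, 4}

2, 3, 4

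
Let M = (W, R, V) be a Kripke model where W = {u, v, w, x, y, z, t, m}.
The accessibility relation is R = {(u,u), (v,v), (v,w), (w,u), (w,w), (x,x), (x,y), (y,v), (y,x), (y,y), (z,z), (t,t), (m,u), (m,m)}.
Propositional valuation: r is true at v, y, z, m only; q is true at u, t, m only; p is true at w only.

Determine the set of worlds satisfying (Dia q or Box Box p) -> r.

Recall that Box ψ holds at a world iff ψ holds at every accessible world, and Dia ψ holds iff ψ holds at some accessible world.
Let φ = (Dia q or Box Box p) -> r. Evaluate φ at each world:
  u (successors {u}): φ is false.
  v (successors {v, w}): φ is true.
  w (successors {u, w}): φ is false.
  x (successors {x, y}): φ is true.
  y (successors {v, x, y}): φ is true.
  z (successors {z}): φ is true.
  t (successors {t}): φ is false.
  m (successors {u, m}): φ is true.
For instance, at y:
  At y: Dia q or Box Box p is false, r is true, so (Dia q or Box Box p) -> r is true.
    At y: Dia q is false, Box Box p is false, so Dia q or Box Box p is false.
      At y: Dia q requires q at some successor in {v, x, y}.
        At v: q is false.
        At x: q is false.
        At y: q is false.
      So Dia q is false at y.
      At y: Box Box p requires Box p at every successor {v, x, y}.
        Box p fails at v, so Box Box p is false at y.
Satisfying worlds: {v, x, y, z, m}

v, x, y, z, m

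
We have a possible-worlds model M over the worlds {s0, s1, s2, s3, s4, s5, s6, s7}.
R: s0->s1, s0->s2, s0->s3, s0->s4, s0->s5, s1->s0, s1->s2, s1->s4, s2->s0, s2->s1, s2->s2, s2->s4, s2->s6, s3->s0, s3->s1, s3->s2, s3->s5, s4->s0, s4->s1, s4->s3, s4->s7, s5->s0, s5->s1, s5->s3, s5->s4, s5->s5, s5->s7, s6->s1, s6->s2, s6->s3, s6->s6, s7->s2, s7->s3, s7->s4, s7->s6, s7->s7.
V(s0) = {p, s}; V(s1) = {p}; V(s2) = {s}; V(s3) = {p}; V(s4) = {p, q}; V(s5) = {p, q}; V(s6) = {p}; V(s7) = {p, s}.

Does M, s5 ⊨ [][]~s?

Recall that []ψ holds at a world iff ψ holds at every accessible world, and <>ψ holds iff ψ holds at some accessible world.
At s5: [][]~s requires []~s at every successor {s0, s1, s3, s4, s5, s7}.
  []~s fails at s0, so [][]~s is false at s5.
    At s0: []~s requires ~s at every successor {s1, s2, s3, s4, s5}.
      ~s fails at s2, so []~s is false at s0.

No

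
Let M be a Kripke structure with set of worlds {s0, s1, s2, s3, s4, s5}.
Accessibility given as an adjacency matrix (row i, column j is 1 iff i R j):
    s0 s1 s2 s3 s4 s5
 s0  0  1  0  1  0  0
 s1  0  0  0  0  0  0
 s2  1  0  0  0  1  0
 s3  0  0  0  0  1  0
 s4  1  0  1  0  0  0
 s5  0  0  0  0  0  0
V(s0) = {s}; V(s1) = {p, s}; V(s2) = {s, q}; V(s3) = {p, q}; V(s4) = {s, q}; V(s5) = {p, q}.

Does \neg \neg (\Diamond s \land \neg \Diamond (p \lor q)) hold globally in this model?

Let φ = \neg \neg (\Diamond s \land \neg \Diamond (p \lor q)). Evaluate φ at each world:
  s0 (successors {s1, s3}): φ is false.
  s1 (successors ∅): φ is false.
  s2 (successors {s0, s4}): φ is false.
  s3 (successors {s4}): φ is false.
  s4 (successors {s0, s2}): φ is false.
  s5 (successors ∅): φ is false.
Detail at s0 (counterexample):
  At s0: \neg (\Diamond s \land \neg \Diamond (p \lor q)) is true, so \neg \neg (\Diamond s \land \neg \Diamond (p \lor q)) is false.
    At s0: \Diamond s \land \neg \Diamond (p \lor q) is false, so \neg (\Diamond s \land \neg \Diamond (p \lor q)) is true.
      At s0: \Diamond s is true, \neg \Diamond (p \lor q) is false, so \Diamond s \land \neg \Diamond (p \lor q) is false.

No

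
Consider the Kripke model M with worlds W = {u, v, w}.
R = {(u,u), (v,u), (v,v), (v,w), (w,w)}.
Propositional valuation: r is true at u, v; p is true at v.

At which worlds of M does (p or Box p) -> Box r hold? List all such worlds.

u, w

Let φ = (p or Box p) -> Box r. Evaluate φ at each world:
  u (successors {u}): φ is true.
  v (successors {u, v, w}): φ is false.
  w (successors {w}): φ is true.
For instance, at w:
  At w: p or Box p is false, Box r is false, so (p or Box p) -> Box r is true.
    At w: p is false, Box p is false, so p or Box p is false.
      At w: Box p requires p at every successor {w}.
        p fails at w, so Box p is false at w.
    At w: Box r requires r at every successor {w}.
      r fails at w, so Box r is false at w.
Satisfying worlds: {u, w}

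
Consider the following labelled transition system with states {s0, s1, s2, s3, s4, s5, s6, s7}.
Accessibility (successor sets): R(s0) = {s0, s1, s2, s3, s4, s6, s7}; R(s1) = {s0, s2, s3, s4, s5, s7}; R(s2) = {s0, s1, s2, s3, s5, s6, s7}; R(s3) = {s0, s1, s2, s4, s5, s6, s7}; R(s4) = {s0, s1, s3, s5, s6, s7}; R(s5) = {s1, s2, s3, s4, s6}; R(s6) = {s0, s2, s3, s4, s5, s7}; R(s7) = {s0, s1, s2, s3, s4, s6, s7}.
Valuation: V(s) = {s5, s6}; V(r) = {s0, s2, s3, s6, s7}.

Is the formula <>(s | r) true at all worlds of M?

Recall that <>ψ holds at a world iff ψ holds at some accessible world.
Let φ = <>(s | r). Evaluate φ at each world:
  s0 (successors {s0, s1, s2, s3, s4, s6, s7}): φ is true.
  s1 (successors {s0, s2, s3, s4, s5, s7}): φ is true.
  s2 (successors {s0, s1, s2, s3, s5, s6, s7}): φ is true.
  s3 (successors {s0, s1, s2, s4, s5, s6, s7}): φ is true.
  s4 (successors {s0, s1, s3, s5, s6, s7}): φ is true.
  s5 (successors {s1, s2, s3, s4, s6}): φ is true.
  s6 (successors {s0, s2, s3, s4, s5, s7}): φ is true.
  s7 (successors {s0, s1, s2, s3, s4, s6, s7}): φ is true.
For instance, at s0:
  At s0: <>(s | r) requires s | r at some successor in {s0, s1, s2, s3, s4, s6, s7}.
    s | r holds at s0, so <>(s | r) is true at s0.

Yes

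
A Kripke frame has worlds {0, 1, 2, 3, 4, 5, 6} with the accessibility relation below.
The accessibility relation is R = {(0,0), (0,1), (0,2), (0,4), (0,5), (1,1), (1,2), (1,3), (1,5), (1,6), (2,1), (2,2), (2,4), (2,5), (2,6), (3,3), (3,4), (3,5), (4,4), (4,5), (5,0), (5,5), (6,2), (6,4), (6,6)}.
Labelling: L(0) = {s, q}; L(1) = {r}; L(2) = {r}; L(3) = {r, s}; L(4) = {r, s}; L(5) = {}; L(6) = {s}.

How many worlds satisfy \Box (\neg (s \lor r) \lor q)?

1

Let φ = \Box (\neg (s \lor r) \lor q). Evaluate φ at each world:
  0 (successors {0, 1, 2, 4, 5}): φ is false.
  1 (successors {1, 2, 3, 5, 6}): φ is false.
  2 (successors {1, 2, 4, 5, 6}): φ is false.
  3 (successors {3, 4, 5}): φ is false.
  4 (successors {4, 5}): φ is false.
  5 (successors {0, 5}): φ is true.
  6 (successors {2, 4, 6}): φ is false.
For instance, at 4:
  At 4: \Box (\neg (s \lor r) \lor q) requires \neg (s \lor r) \lor q at every successor {4, 5}.
    \neg (s \lor r) \lor q fails at 4, so \Box (\neg (s \lor r) \lor q) is false at 4.
Satisfying worlds: {5}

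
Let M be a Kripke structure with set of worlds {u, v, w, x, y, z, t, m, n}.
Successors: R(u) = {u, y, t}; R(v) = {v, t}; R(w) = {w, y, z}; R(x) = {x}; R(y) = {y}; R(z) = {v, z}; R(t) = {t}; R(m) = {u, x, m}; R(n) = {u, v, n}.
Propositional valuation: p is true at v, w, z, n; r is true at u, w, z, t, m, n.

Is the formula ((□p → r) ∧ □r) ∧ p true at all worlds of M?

Recall that □ψ holds at a world iff ψ holds at every accessible world, and ◇ψ holds iff ψ holds at some accessible world.
Let φ = ((□p → r) ∧ □r) ∧ p. Evaluate φ at each world:
  u (successors {u, y, t}): φ is false.
  v (successors {v, t}): φ is false.
  w (successors {w, y, z}): φ is false.
  x (successors {x}): φ is false.
  y (successors {y}): φ is false.
  z (successors {v, z}): φ is false.
  t (successors {t}): φ is false.
  m (successors {u, x, m}): φ is false.
  n (successors {u, v, n}): φ is false.
Detail at u (counterexample):
  At u: (□p → r) ∧ □r is false, p is false, so ((□p → r) ∧ □r) ∧ p is false.
    At u: □p → r is true, □r is false, so (□p → r) ∧ □r is false.
      At u: □p is false, r is true, so □p → r is true.
      At u: □r requires r at every successor {u, y, t}.
        r fails at y, so □r is false at u.

No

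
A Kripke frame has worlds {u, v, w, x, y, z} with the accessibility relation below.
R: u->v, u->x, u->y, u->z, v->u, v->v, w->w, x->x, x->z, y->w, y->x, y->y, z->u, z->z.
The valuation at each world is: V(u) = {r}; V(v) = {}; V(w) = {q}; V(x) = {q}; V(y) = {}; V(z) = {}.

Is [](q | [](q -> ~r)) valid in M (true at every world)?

Recall that []ψ holds at a world iff ψ holds at every accessible world, and <>ψ holds iff ψ holds at some accessible world.
Let φ = [](q | [](q -> ~r)). Evaluate φ at each world:
  u (successors {v, x, y, z}): φ is true.
  v (successors {u, v}): φ is true.
  w (successors {w}): φ is true.
  x (successors {x, z}): φ is true.
  y (successors {w, x, y}): φ is true.
  z (successors {u, z}): φ is true.
For instance, at v:
  At v: [](q | [](q -> ~r)) requires q | [](q -> ~r) at every successor {u, v}.
      At u: q is false, [](q -> ~r) is true, so q | [](q -> ~r) is true.
      At v: q is false, [](q -> ~r) is true, so q | [](q -> ~r) is true.
  So [](q | [](q -> ~r)) is true at v.

Yes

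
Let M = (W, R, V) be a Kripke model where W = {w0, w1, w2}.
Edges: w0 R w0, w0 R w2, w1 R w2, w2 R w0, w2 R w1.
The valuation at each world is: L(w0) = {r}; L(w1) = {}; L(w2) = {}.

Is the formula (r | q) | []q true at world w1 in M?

No

At w1: r | q is false, []q is false, so (r | q) | []q is false.
  At w1: []q requires q at every successor {w2}.
    q fails at w2, so []q is false at w1.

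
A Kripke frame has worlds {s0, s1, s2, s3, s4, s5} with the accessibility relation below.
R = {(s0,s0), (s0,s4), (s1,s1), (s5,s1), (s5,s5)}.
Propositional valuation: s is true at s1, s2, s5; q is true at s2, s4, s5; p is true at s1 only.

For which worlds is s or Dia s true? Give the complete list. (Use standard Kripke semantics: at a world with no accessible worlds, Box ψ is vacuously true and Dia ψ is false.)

s1, s2, s5

Let φ = s or Dia s. Evaluate φ at each world:
  s0 (successors {s0, s4}): φ is false.
  s1 (successors {s1}): φ is true.
  s2 (successors ∅): φ is true.
  s3 (successors ∅): φ is false.
  s4 (successors ∅): φ is false.
  s5 (successors {s1, s5}): φ is true.
For instance, at s1:
  At s1: s is true, Dia s is true, so s or Dia s is true.
    At s1: Dia s requires s at some successor in {s1}.
      s holds at s1, so Dia s is true at s1.
Satisfying worlds: {s1, s2, s5}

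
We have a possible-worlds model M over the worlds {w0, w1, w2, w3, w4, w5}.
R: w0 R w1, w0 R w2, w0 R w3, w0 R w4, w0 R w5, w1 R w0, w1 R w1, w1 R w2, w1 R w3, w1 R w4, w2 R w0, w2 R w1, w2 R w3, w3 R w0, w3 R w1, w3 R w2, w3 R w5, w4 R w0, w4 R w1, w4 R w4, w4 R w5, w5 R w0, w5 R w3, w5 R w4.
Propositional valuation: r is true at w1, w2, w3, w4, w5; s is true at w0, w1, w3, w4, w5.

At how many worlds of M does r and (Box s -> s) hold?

Let φ = r and (Box s -> s). Evaluate φ at each world:
  w0 (successors {w1, w2, w3, w4, w5}): φ is false.
  w1 (successors {w0, w1, w2, w3, w4}): φ is true.
  w2 (successors {w0, w1, w3}): φ is false.
  w3 (successors {w0, w1, w2, w5}): φ is true.
  w4 (successors {w0, w1, w4, w5}): φ is true.
  w5 (successors {w0, w3, w4}): φ is true.
For instance, at w5:
  At w5: r is true, Box s -> s is true, so r and (Box s -> s) is true.
    At w5: Box s is true, s is true, so Box s -> s is true.
      At w5: Box s requires s at every successor {w0, w3, w4}.
        At w0: s is true.
        At w3: s is true.
        At w4: s is true.
      So Box s is true at w5.
Satisfying worlds: {w1, w3, w4, w5}

4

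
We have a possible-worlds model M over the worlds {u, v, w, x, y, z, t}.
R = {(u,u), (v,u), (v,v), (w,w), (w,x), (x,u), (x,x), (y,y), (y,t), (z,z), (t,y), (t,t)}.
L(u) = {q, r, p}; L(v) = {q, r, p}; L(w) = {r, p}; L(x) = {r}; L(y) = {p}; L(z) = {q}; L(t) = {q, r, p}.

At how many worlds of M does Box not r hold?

1

Let φ = Box not r. Evaluate φ at each world:
  u (successors {u}): φ is false.
  v (successors {u, v}): φ is false.
  w (successors {w, x}): φ is false.
  x (successors {u, x}): φ is false.
  y (successors {y, t}): φ is false.
  z (successors {z}): φ is true.
  t (successors {y, t}): φ is false.
For instance, at v:
  At v: Box not r requires not r at every successor {u, v}.
    not r fails at u, so Box not r is false at v.
Satisfying worlds: {z}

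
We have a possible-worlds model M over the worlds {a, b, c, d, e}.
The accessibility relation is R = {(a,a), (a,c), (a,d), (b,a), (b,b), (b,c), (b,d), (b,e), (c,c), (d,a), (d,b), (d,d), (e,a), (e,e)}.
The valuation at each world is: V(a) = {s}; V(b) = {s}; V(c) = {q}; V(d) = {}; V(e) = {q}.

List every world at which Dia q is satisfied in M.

Let φ = Dia q. Evaluate φ at each world:
  a (successors {a, c, d}): φ is true.
  b (successors {a, b, c, d, e}): φ is true.
  c (successors {c}): φ is true.
  d (successors {a, b, d}): φ is false.
  e (successors {a, e}): φ is true.
For instance, at c:
  At c: Dia q requires q at some successor in {c}.
    q holds at c, so Dia q is true at c.
Satisfying worlds: {a, b, c, e}

a, b, c, e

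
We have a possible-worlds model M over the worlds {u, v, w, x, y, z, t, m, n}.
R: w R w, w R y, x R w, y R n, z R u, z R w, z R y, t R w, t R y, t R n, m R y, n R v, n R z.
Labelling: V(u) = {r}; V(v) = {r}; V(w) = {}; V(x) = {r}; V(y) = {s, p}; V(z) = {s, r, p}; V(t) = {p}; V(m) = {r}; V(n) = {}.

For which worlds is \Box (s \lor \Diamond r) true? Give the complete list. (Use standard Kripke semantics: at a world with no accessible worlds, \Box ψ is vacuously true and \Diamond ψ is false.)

Recall that \Box ψ holds at a world iff ψ holds at every accessible world, and \Diamond ψ holds iff ψ holds at some accessible world.
Let φ = \Box (s \lor \Diamond r). Evaluate φ at each world:
  u (successors ∅): φ is true.
  v (successors ∅): φ is true.
  w (successors {w, y}): φ is false.
  x (successors {w}): φ is false.
  y (successors {n}): φ is true.
  z (successors {u, w, y}): φ is false.
  t (successors {w, y, n}): φ is false.
  m (successors {y}): φ is true.
  n (successors {v, z}): φ is false.
For instance, at x:
  At x: \Box (s \lor \Diamond r) requires s \lor \Diamond r at every successor {w}.
    s \lor \Diamond r fails at w, so \Box (s \lor \Diamond r) is false at x.
      At w: s is false, \Diamond r is false, so s \lor \Diamond r is false.
Satisfying worlds: {u, v, y, m}

u, v, y, m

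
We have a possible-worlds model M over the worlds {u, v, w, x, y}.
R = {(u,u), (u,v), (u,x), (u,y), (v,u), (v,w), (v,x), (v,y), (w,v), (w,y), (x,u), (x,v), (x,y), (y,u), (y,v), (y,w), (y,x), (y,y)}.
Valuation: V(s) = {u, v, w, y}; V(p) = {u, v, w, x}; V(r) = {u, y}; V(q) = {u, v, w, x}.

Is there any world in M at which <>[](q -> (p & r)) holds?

No

Recall that []ψ holds at a world iff ψ holds at every accessible world, and <>ψ holds iff ψ holds at some accessible world.
Let φ = <>[](q -> (p & r)). Evaluate φ at each world:
  u (successors {u, v, x, y}): φ is false.
  v (successors {u, w, x, y}): φ is false.
  w (successors {v, y}): φ is false.
  x (successors {u, v, y}): φ is false.
  y (successors {u, v, w, x, y}): φ is false.
For instance, at y:
  At y: <>[](q -> (p & r)) requires [](q -> (p & r)) at some successor in {u, v, w, x, y}.
    At u: [](q -> (p & r)) is false.
    At v: [](q -> (p & r)) is false.
    At w: [](q -> (p & r)) is false.
    At x: [](q -> (p & r)) is false.
    At y: [](q -> (p & r)) is false.
  So <>[](q -> (p & r)) is false at y.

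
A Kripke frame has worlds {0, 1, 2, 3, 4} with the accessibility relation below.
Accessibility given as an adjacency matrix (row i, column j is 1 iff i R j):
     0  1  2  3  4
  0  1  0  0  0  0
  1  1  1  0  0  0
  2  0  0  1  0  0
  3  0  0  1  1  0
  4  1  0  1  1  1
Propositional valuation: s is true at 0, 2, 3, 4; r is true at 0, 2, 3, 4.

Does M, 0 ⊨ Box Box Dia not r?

No

At 0: Box Box Dia not r requires Box Dia not r at every successor {0}.
  Box Dia not r fails at 0, so Box Box Dia not r is false at 0.
    At 0: Box Dia not r requires Dia not r at every successor {0}.
      Dia not r fails at 0, so Box Dia not r is false at 0.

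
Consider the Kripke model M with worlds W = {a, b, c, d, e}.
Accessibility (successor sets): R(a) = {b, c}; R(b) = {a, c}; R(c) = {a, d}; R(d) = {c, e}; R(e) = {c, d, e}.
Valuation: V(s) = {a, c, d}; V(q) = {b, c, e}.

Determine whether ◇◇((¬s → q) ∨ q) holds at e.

Yes

At e: ◇◇((¬s → q) ∨ q) requires ◇((¬s → q) ∨ q) at some successor in {c, d, e}.
  ◇((¬s → q) ∨ q) holds at c, so ◇◇((¬s → q) ∨ q) is true at e.
    At c: ◇((¬s → q) ∨ q) requires (¬s → q) ∨ q at some successor in {a, d}.
      (¬s → q) ∨ q holds at a, so ◇((¬s → q) ∨ q) is true at c.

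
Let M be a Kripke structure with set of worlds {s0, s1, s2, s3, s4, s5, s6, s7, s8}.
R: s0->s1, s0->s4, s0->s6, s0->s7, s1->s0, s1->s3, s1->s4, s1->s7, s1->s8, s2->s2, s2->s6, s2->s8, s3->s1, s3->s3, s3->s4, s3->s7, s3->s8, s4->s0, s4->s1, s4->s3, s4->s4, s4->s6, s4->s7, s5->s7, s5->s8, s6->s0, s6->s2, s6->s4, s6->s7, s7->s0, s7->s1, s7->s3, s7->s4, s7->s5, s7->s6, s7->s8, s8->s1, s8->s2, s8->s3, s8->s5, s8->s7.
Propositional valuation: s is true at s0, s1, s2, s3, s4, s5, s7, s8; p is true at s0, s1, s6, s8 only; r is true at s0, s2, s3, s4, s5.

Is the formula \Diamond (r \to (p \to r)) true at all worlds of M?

Let φ = \Diamond (r \to (p \to r)). Evaluate φ at each world:
  s0 (successors {s1, s4, s6, s7}): φ is true.
  s1 (successors {s0, s3, s4, s7, s8}): φ is true.
  s2 (successors {s2, s6, s8}): φ is true.
  s3 (successors {s1, s3, s4, s7, s8}): φ is true.
  s4 (successors {s0, s1, s3, s4, s6, s7}): φ is true.
  s5 (successors {s7, s8}): φ is true.
  s6 (successors {s0, s2, s4, s7}): φ is true.
  s7 (successors {s0, s1, s3, s4, s5, s6, s8}): φ is true.
  s8 (successors {s1, s2, s3, s5, s7}): φ is true.
For instance, at s0:
  At s0: \Diamond (r \to (p \to r)) requires r \to (p \to r) at some successor in {s1, s4, s6, s7}.
    r \to (p \to r) holds at s1, so \Diamond (r \to (p \to r)) is true at s0.

Yes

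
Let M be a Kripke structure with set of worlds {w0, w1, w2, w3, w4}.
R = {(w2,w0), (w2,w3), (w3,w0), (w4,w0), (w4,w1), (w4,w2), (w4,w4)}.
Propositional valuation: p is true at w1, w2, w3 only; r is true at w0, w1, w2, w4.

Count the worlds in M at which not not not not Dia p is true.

2

Let φ = not not not not Dia p. Evaluate φ at each world:
  w0 (successors ∅): φ is false.
  w1 (successors ∅): φ is false.
  w2 (successors {w0, w3}): φ is true.
  w3 (successors {w0}): φ is false.
  w4 (successors {w0, w1, w2, w4}): φ is true.
For instance, at w3:
  At w3: not not not Dia p is true, so not not not not Dia p is false.
    At w3: not not Dia p is false, so not not not Dia p is true.
      At w3: not Dia p is true, so not not Dia p is false.
Satisfying worlds: {w2, w4}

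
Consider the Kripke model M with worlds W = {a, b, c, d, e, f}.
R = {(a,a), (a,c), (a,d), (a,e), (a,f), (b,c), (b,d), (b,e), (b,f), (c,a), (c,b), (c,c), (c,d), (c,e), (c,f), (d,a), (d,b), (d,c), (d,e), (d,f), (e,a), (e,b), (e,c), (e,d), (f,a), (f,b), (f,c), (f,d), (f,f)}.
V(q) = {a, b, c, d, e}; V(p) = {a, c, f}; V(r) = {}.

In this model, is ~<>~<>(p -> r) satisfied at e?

Yes

At e: <>~<>(p -> r) is false, so ~<>~<>(p -> r) is true.
  At e: <>~<>(p -> r) requires ~<>(p -> r) at some successor in {a, b, c, d}.
    At a: ~<>(p -> r) is false.
    At b: ~<>(p -> r) is false.
    At c: ~<>(p -> r) is false.
    At d: ~<>(p -> r) is false.
  So <>~<>(p -> r) is false at e.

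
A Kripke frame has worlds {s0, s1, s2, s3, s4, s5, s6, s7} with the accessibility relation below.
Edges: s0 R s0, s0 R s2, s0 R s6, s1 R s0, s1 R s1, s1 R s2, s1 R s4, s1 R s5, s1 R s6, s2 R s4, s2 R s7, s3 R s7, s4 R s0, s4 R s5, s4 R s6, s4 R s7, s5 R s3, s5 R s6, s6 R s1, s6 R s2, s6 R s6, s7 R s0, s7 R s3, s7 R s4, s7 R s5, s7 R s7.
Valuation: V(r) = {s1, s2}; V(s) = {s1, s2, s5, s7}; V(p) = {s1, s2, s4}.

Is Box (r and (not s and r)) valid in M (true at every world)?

Let φ = Box (r and (not s and r)). Evaluate φ at each world:
  s0 (successors {s0, s2, s6}): φ is false.
  s1 (successors {s0, s1, s2, s4, s5, s6}): φ is false.
  s2 (successors {s4, s7}): φ is false.
  s3 (successors {s7}): φ is false.
  s4 (successors {s0, s5, s6, s7}): φ is false.
  s5 (successors {s3, s6}): φ is false.
  s6 (successors {s1, s2, s6}): φ is false.
  s7 (successors {s0, s3, s4, s5, s7}): φ is false.
Detail at s0 (counterexample):
  At s0: Box (r and (not s and r)) requires r and (not s and r) at every successor {s0, s2, s6}.
    r and (not s and r) fails at s0, so Box (r and (not s and r)) is false at s0.

No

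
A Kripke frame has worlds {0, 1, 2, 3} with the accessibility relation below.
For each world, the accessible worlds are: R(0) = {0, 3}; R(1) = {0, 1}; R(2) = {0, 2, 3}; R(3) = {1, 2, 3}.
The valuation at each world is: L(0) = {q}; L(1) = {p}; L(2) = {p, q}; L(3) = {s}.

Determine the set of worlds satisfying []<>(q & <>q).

0, 1, 2, 3

Recall that []ψ holds at a world iff ψ holds at every accessible world, and <>ψ holds iff ψ holds at some accessible world.
Let φ = []<>(q & <>q). Evaluate φ at each world:
  0 (successors {0, 3}): φ is true.
  1 (successors {0, 1}): φ is true.
  2 (successors {0, 2, 3}): φ is true.
  3 (successors {1, 2, 3}): φ is true.
For instance, at 0:
  At 0: []<>(q & <>q) requires <>(q & <>q) at every successor {0, 3}.
      At 0: <>(q & <>q) requires q & <>q at some successor in {0, 3}.
        q & <>q holds at 0, so <>(q & <>q) is true at 0.
      At 3: <>(q & <>q) requires q & <>q at some successor in {1, 2, 3}.
        q & <>q holds at 2, so <>(q & <>q) is true at 3.
  So []<>(q & <>q) is true at 0.
Satisfying worlds: {0, 1, 2, 3}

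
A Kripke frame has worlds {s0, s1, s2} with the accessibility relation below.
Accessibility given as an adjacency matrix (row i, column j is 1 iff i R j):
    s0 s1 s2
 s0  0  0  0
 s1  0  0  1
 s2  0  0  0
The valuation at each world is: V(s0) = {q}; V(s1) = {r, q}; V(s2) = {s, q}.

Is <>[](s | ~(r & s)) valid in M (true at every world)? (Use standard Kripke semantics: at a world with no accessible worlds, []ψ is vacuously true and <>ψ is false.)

Recall that []ψ holds at a world iff ψ holds at every accessible world, and <>ψ holds iff ψ holds at some accessible world.
Let φ = <>[](s | ~(r & s)). Evaluate φ at each world:
  s0 (successors ∅): φ is false.
  s1 (successors {s2}): φ is true.
  s2 (successors ∅): φ is false.
Detail at s0 (counterexample):
  At s0: no accessible worlds, so <>[](s | ~(r & s)) is false.

No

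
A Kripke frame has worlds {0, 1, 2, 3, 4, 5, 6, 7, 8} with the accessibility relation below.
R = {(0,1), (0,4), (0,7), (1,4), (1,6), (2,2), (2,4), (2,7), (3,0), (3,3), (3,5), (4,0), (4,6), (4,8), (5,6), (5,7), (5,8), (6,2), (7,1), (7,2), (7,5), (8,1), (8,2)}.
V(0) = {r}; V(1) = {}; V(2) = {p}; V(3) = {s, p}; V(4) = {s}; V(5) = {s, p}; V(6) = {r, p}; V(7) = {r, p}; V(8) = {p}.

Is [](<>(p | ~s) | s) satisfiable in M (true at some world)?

Yes

Recall that []ψ holds at a world iff ψ holds at every accessible world, and <>ψ holds iff ψ holds at some accessible world.
Let φ = [](<>(p | ~s) | s). Evaluate φ at each world:
  0 (successors {1, 4, 7}): φ is true.
  1 (successors {4, 6}): φ is true.
  2 (successors {2, 4, 7}): φ is true.
  3 (successors {0, 3, 5}): φ is true.
  4 (successors {0, 6, 8}): φ is true.
  5 (successors {6, 7, 8}): φ is true.
  6 (successors {2}): φ is true.
  7 (successors {1, 2, 5}): φ is true.
  8 (successors {1, 2}): φ is true.
Detail at 0 (witness):
  At 0: [](<>(p | ~s) | s) requires <>(p | ~s) | s at every successor {1, 4, 7}.
      At 1: <>(p | ~s) is true, s is false, so <>(p | ~s) | s is true.
      At 4: <>(p | ~s) is true, s is true, so <>(p | ~s) | s is true.
      At 7: <>(p | ~s) is true, s is false, so <>(p | ~s) | s is true.
  So [](<>(p | ~s) | s) is true at 0.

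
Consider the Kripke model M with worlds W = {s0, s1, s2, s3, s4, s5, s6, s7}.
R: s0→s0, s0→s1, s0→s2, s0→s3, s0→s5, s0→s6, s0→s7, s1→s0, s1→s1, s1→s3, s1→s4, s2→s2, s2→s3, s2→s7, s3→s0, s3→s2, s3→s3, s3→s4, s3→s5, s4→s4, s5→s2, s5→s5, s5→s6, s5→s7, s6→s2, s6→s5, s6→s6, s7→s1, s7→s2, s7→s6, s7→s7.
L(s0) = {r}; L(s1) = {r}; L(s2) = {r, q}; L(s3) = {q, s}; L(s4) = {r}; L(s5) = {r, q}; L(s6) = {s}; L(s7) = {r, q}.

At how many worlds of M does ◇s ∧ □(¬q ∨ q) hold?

7

Recall that □ψ holds at a world iff ψ holds at every accessible world, and ◇ψ holds iff ψ holds at some accessible world.
Let φ = ◇s ∧ □(¬q ∨ q). Evaluate φ at each world:
  s0 (successors {s0, s1, s2, s3, s5, s6, s7}): φ is true.
  s1 (successors {s0, s1, s3, s4}): φ is true.
  s2 (successors {s2, s3, s7}): φ is true.
  s3 (successors {s0, s2, s3, s4, s5}): φ is true.
  s4 (successors {s4}): φ is false.
  s5 (successors {s2, s5, s6, s7}): φ is true.
  s6 (successors {s2, s5, s6}): φ is true.
  s7 (successors {s1, s2, s6, s7}): φ is true.
For instance, at s6:
  At s6: ◇s is true, □(¬q ∨ q) is true, so ◇s ∧ □(¬q ∨ q) is true.
    At s6: ◇s requires s at some successor in {s2, s5, s6}.
      s holds at s6, so ◇s is true at s6.
    At s6: □(¬q ∨ q) requires ¬q ∨ q at every successor {s2, s5, s6}.
      At s2: ¬q ∨ q is true.
      At s5: ¬q ∨ q is true.
      At s6: ¬q ∨ q is true.
    So □(¬q ∨ q) is true at s6.
Satisfying worlds: {s0, s1, s2, s3, s5, s6, s7}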